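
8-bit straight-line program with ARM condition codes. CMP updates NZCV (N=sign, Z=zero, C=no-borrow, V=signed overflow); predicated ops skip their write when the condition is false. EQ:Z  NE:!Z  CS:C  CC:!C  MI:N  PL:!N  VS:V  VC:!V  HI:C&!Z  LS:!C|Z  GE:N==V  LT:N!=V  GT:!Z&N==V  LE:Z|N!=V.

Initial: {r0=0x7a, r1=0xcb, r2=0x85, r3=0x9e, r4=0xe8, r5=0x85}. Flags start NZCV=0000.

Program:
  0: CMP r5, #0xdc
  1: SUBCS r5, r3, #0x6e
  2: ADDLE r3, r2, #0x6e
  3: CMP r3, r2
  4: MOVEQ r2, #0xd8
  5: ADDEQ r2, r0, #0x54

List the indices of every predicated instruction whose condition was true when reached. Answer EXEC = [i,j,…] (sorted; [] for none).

[0] flags=1000 → (cmp)
[1] flags=1000 CS?F → skip
[2] flags=1000 LE?T → r3=0xf3
[3] flags=0010 → (cmp)
[4] flags=0010 EQ?F → skip
[5] flags=0010 EQ?F → skip

EXEC = [2]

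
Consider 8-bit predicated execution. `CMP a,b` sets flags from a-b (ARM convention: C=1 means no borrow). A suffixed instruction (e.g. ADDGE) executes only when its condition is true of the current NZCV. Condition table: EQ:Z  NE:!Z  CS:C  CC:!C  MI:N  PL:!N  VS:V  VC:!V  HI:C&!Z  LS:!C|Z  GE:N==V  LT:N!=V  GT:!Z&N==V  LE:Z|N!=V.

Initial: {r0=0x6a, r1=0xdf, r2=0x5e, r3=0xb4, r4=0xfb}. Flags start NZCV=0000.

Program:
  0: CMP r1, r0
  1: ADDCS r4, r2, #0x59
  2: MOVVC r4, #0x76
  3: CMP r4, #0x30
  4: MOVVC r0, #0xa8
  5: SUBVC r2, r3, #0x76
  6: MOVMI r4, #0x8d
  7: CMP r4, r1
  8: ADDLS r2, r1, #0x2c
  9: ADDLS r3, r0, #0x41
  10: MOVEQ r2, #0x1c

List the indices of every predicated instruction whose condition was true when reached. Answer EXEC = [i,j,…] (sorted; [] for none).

EXEC = [1,4,5,6,8,9]

0: ✓ CMP  NZCV=0011
1: ✓ ADDCS  r4←0xb7
2: · MOVVC
3: ✓ CMP  NZCV=1010
4: ✓ MOVVC  r0←0xa8
5: ✓ SUBVC  r2←0x3e
6: ✓ MOVMI  r4←0x8d
7: ✓ CMP  NZCV=1000
8: ✓ ADDLS  r2←0x0b
9: ✓ ADDLS  r3←0xe9
10: · MOVEQ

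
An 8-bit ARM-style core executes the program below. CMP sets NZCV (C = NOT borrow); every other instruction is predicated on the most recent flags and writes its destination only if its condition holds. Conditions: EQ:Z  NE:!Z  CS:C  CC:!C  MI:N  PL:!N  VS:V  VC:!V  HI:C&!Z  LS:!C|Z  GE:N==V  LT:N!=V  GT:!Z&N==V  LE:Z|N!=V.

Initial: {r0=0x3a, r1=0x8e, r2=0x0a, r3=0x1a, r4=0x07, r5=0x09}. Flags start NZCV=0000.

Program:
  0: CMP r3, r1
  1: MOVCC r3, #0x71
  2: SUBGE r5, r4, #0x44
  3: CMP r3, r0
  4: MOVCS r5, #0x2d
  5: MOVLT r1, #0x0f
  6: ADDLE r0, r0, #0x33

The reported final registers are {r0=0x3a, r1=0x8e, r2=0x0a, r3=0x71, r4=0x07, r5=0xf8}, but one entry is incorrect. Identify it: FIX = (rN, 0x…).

FIX = (r5, 0x2d)

[0] flags=1001 → (cmp)
[1] flags=1001 CC?T → r3=0x71
[2] flags=1001 GE?T → r5=0xc3
[3] flags=0010 → (cmp)
[4] flags=0010 CS?T → r5=0x2d
[5] flags=0010 LT?F → skip
[6] flags=0010 LE?F → skip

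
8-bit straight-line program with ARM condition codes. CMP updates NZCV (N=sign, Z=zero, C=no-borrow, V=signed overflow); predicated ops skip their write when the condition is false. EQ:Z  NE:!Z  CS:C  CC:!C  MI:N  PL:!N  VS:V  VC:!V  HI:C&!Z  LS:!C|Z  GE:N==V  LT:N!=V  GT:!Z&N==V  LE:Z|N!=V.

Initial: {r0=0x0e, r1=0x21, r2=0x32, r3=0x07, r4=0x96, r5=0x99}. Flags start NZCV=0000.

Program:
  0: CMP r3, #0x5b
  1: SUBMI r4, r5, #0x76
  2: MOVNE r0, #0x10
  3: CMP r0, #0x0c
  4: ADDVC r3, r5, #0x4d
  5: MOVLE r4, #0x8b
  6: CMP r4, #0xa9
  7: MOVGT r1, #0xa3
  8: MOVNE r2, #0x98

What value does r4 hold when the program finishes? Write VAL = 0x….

[0] flags=1000 → (cmp)
[1] flags=1000 MI?T → r4=0x23
[2] flags=1000 NE?T → r0=0x10
[3] flags=0010 → (cmp)
[4] flags=0010 VC?T → r3=0xe6
[5] flags=0010 LE?F → skip
[6] flags=0000 → (cmp)
[7] flags=0000 GT?T → r1=0xa3
[8] flags=0000 NE?T → r2=0x98

VAL = 0x23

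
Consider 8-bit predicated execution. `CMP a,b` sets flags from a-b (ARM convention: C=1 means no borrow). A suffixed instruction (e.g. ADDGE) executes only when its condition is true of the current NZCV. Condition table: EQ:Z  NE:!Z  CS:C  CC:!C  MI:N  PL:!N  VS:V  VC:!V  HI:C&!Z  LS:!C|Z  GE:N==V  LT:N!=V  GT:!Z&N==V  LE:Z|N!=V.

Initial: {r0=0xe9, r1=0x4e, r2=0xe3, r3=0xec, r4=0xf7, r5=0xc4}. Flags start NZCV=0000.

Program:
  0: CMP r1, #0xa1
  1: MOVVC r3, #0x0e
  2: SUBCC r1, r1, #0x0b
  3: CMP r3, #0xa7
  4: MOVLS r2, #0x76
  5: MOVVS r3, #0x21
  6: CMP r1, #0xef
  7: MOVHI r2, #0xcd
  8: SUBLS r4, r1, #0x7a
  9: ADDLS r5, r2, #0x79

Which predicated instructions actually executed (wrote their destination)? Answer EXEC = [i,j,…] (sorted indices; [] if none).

EXEC = [2,8,9]

[0] flags=1001 → (cmp)
[1] flags=1001 VC?F → skip
[2] flags=1001 CC?T → r1=0x43
[3] flags=0010 → (cmp)
[4] flags=0010 LS?F → skip
[5] flags=0010 VS?F → skip
[6] flags=0000 → (cmp)
[7] flags=0000 HI?F → skip
[8] flags=0000 LS?T → r4=0xc9
[9] flags=0000 LS?T → r5=0x5c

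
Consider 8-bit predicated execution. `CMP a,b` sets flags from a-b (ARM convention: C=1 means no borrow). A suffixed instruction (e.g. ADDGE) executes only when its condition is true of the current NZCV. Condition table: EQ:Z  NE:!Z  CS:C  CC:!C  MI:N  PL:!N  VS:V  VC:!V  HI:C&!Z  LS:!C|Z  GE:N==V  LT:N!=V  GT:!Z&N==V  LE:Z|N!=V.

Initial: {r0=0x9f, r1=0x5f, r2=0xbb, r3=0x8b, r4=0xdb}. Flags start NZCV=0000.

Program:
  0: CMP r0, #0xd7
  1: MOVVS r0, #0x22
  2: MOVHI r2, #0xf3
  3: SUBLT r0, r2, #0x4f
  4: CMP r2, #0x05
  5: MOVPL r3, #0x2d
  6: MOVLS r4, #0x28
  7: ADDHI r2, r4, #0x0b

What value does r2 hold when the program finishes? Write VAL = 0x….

VAL = 0xe6

0: ✓ CMP  NZCV=1000
1: · MOVVS
2: · MOVHI
3: ✓ SUBLT  r0←0x6c
4: ✓ CMP  NZCV=1010
5: · MOVPL
6: · MOVLS
7: ✓ ADDHI  r2←0xe6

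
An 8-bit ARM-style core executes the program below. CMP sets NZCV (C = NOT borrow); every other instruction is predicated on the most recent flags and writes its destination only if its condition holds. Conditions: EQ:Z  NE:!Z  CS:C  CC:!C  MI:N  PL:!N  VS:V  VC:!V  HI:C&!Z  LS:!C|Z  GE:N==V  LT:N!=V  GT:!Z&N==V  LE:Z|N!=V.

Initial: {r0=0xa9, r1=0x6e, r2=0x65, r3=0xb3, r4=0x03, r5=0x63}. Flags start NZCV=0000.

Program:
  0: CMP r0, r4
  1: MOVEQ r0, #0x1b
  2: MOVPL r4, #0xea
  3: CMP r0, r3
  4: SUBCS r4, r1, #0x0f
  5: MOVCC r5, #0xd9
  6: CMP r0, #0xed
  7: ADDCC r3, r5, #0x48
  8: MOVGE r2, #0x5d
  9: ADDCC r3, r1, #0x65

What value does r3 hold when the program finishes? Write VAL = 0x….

VAL = 0xd3

0: ✓ CMP  NZCV=1010
1: · MOVEQ
2: · MOVPL
3: ✓ CMP  NZCV=1000
4: · SUBCS
5: ✓ MOVCC  r5←0xd9
6: ✓ CMP  NZCV=1000
7: ✓ ADDCC  r3←0x21
8: · MOVGE
9: ✓ ADDCC  r3←0xd3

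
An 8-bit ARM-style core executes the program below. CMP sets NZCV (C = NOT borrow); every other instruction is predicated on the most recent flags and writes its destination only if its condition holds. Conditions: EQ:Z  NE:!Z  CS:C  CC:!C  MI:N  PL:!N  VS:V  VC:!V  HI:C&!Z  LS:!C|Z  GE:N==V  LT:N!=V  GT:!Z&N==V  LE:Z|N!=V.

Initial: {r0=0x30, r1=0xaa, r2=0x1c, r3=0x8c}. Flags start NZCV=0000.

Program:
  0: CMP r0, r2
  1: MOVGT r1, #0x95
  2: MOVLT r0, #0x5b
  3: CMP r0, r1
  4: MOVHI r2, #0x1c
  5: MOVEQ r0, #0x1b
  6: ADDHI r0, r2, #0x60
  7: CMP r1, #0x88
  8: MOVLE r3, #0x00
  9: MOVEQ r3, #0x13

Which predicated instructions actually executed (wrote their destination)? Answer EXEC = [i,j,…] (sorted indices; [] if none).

EXEC = [1]

[0] flags=0010 → (cmp)
[1] flags=0010 GT?T → r1=0x95
[2] flags=0010 LT?F → skip
[3] flags=1001 → (cmp)
[4] flags=1001 HI?F → skip
[5] flags=1001 EQ?F → skip
[6] flags=1001 HI?F → skip
[7] flags=0010 → (cmp)
[8] flags=0010 LE?F → skip
[9] flags=0010 EQ?F → skip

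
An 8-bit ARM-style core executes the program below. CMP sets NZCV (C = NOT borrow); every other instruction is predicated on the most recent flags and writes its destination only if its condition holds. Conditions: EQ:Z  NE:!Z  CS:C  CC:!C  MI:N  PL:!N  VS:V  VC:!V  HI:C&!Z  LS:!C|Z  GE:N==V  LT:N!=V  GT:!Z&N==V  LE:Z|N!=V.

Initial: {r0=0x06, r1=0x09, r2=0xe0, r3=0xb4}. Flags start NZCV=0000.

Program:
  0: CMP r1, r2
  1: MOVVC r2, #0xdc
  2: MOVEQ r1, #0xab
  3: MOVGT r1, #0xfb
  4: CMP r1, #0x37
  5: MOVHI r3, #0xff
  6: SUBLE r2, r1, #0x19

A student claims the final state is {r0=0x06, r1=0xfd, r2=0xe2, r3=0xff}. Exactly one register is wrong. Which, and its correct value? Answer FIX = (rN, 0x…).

[0] flags=0000 → (cmp)
[1] flags=0000 VC?T → r2=0xdc
[2] flags=0000 EQ?F → skip
[3] flags=0000 GT?T → r1=0xfb
[4] flags=1010 → (cmp)
[5] flags=1010 HI?T → r3=0xff
[6] flags=1010 LE?T → r2=0xe2

FIX = (r1, 0xfb)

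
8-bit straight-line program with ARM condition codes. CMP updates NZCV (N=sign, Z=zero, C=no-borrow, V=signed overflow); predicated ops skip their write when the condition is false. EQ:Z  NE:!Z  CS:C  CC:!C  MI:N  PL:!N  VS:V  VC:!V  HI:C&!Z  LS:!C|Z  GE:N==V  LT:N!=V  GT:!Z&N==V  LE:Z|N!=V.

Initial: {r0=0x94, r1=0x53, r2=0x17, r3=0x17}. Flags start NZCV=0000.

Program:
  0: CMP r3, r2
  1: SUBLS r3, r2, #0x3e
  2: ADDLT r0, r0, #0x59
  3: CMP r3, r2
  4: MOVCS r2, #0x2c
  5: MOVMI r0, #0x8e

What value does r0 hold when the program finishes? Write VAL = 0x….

VAL = 0x8e

0: ✓ CMP  NZCV=0110
1: ✓ SUBLS  r3←0xd9
2: · ADDLT
3: ✓ CMP  NZCV=1010
4: ✓ MOVCS  r2←0x2c
5: ✓ MOVMI  r0←0x8e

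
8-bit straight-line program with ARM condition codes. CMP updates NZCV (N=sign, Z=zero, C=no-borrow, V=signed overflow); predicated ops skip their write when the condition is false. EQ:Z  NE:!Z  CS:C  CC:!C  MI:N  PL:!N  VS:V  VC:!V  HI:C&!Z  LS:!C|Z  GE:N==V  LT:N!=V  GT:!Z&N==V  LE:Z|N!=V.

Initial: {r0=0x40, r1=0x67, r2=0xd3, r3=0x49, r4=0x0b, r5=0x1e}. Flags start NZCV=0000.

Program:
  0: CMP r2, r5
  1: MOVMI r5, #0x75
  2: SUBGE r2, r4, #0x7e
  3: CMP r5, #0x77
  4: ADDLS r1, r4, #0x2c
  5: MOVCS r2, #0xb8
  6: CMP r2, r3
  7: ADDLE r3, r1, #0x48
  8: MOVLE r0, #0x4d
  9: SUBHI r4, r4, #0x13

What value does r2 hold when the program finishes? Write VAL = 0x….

VAL = 0xd3

[0] flags=1010 → (cmp)
[1] flags=1010 MI?T → r5=0x75
[2] flags=1010 GE?F → skip
[3] flags=1000 → (cmp)
[4] flags=1000 LS?T → r1=0x37
[5] flags=1000 CS?F → skip
[6] flags=1010 → (cmp)
[7] flags=1010 LE?T → r3=0x7f
[8] flags=1010 LE?T → r0=0x4d
[9] flags=1010 HI?T → r4=0xf8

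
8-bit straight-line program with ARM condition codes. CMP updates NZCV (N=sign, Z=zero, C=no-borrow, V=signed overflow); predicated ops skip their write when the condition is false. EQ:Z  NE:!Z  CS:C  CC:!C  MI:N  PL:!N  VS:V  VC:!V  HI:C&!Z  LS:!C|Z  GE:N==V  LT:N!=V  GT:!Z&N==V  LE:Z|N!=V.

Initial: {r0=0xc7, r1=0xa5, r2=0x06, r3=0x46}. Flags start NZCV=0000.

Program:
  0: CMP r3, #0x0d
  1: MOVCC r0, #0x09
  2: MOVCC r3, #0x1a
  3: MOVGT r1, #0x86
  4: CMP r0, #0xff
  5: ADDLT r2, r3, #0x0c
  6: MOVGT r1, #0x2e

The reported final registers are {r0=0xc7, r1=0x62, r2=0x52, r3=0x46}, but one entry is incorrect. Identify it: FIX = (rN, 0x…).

0: ✓ CMP  NZCV=0010
1: · MOVCC
2: · MOVCC
3: ✓ MOVGT  r1←0x86
4: ✓ CMP  NZCV=1000
5: ✓ ADDLT  r2←0x52
6: · MOVGT

FIX = (r1, 0x86)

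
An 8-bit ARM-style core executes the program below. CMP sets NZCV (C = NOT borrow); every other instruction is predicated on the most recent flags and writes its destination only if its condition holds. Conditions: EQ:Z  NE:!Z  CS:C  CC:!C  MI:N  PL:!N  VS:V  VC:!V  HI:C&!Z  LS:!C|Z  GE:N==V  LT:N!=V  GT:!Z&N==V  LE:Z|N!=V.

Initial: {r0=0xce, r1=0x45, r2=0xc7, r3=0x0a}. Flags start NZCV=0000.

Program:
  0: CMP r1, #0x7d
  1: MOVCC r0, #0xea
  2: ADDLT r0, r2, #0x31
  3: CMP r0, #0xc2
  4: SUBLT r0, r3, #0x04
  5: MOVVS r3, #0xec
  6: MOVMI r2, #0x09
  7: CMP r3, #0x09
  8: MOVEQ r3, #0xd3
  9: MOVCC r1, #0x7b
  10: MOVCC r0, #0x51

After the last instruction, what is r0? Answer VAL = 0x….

0: ✓ CMP  NZCV=1000
1: ✓ MOVCC  r0←0xea
2: ✓ ADDLT  r0←0xf8
3: ✓ CMP  NZCV=0010
4: · SUBLT
5: · MOVVS
6: · MOVMI
7: ✓ CMP  NZCV=0010
8: · MOVEQ
9: · MOVCC
10: · MOVCC

VAL = 0xf8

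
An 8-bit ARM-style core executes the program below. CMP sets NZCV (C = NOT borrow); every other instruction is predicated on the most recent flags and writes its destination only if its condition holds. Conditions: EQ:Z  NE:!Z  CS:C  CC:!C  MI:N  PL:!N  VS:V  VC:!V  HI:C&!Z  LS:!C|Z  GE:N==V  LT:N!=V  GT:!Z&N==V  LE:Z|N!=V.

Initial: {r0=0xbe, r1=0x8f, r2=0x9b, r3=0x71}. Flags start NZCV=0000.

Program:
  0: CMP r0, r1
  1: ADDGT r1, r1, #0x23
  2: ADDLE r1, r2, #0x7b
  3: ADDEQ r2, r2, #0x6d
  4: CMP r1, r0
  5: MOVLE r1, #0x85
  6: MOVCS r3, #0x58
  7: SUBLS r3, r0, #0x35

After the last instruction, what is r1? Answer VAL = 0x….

0: ✓ CMP  NZCV=0010
1: ✓ ADDGT  r1←0xb2
2: · ADDLE
3: · ADDEQ
4: ✓ CMP  NZCV=1000
5: ✓ MOVLE  r1←0x85
6: · MOVCS
7: ✓ SUBLS  r3←0x89

VAL = 0x85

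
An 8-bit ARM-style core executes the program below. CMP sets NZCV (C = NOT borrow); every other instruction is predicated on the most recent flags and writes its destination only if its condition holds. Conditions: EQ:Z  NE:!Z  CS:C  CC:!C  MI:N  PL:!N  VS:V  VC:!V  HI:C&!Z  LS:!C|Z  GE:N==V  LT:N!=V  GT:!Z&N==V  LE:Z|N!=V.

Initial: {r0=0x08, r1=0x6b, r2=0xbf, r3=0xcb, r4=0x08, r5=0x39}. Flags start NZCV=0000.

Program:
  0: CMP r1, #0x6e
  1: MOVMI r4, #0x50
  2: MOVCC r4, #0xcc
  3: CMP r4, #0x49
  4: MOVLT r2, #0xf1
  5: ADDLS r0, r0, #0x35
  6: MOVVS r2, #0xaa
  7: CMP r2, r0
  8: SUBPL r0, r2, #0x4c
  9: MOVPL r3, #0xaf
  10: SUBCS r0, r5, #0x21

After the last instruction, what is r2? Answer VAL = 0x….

VAL = 0xf1

[0] flags=1000 → (cmp)
[1] flags=1000 MI?T → r4=0x50
[2] flags=1000 CC?T → r4=0xcc
[3] flags=1010 → (cmp)
[4] flags=1010 LT?T → r2=0xf1
[5] flags=1010 LS?F → skip
[6] flags=1010 VS?F → skip
[7] flags=1010 → (cmp)
[8] flags=1010 PL?F → skip
[9] flags=1010 PL?F → skip
[10] flags=1010 CS?T → r0=0x18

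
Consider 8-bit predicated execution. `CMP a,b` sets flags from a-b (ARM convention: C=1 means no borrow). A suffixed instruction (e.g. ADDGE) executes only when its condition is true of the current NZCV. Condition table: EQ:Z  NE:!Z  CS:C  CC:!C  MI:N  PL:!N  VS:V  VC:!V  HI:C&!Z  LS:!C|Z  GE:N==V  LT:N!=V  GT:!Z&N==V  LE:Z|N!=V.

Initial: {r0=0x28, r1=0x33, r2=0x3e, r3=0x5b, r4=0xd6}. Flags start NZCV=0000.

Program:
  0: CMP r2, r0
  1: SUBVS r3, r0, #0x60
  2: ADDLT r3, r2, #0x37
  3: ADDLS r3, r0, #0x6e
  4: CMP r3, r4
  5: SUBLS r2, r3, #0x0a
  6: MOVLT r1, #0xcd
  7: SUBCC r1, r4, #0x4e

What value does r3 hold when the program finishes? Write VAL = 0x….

[0] flags=0010 → (cmp)
[1] flags=0010 VS?F → skip
[2] flags=0010 LT?F → skip
[3] flags=0010 LS?F → skip
[4] flags=1001 → (cmp)
[5] flags=1001 LS?T → r2=0x51
[6] flags=1001 LT?F → skip
[7] flags=1001 CC?T → r1=0x88

VAL = 0x5b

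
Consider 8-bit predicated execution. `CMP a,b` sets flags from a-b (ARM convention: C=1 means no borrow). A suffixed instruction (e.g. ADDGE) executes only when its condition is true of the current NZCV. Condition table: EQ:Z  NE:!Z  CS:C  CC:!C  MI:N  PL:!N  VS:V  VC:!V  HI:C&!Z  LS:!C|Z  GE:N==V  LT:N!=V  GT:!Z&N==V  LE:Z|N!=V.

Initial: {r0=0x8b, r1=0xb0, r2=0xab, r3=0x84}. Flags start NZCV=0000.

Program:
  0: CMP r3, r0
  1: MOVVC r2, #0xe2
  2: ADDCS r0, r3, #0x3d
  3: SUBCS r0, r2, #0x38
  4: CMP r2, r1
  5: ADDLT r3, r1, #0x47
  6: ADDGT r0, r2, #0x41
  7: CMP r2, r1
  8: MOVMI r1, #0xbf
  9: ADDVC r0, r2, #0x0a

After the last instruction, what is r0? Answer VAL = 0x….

0: ✓ CMP  NZCV=1000
1: ✓ MOVVC  r2←0xe2
2: · ADDCS
3: · SUBCS
4: ✓ CMP  NZCV=0010
5: · ADDLT
6: ✓ ADDGT  r0←0x23
7: ✓ CMP  NZCV=0010
8: · MOVMI
9: ✓ ADDVC  r0←0xec

VAL = 0xec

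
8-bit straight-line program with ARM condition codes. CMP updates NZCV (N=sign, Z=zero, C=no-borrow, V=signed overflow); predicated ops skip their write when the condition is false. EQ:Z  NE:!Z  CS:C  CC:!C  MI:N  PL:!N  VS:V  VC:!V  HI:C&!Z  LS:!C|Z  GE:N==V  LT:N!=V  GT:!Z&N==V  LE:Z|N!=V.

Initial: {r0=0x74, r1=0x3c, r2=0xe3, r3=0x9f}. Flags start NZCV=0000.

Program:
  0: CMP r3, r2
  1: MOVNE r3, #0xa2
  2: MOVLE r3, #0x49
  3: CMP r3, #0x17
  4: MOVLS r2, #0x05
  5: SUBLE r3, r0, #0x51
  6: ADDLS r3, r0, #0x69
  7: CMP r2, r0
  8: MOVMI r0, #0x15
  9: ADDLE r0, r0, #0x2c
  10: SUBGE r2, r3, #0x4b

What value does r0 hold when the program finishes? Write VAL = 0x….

0: ✓ CMP  NZCV=1000
1: ✓ MOVNE  r3←0xa2
2: ✓ MOVLE  r3←0x49
3: ✓ CMP  NZCV=0010
4: · MOVLS
5: · SUBLE
6: · ADDLS
7: ✓ CMP  NZCV=0011
8: · MOVMI
9: ✓ ADDLE  r0←0xa0
10: · SUBGE

VAL = 0xa0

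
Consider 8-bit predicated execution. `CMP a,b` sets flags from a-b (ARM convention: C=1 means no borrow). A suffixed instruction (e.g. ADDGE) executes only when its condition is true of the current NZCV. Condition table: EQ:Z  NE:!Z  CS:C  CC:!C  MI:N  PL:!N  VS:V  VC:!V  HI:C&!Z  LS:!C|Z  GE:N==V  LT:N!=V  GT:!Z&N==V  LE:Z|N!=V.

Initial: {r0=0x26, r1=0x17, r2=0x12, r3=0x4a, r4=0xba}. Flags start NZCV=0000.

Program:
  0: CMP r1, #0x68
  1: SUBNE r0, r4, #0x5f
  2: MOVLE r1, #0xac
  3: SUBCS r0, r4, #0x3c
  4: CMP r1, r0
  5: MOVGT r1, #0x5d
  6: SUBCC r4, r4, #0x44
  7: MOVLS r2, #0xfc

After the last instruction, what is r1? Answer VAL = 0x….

0: ✓ CMP  NZCV=1000
1: ✓ SUBNE  r0←0x5b
2: ✓ MOVLE  r1←0xac
3: · SUBCS
4: ✓ CMP  NZCV=0011
5: · MOVGT
6: · SUBCC
7: · MOVLS

VAL = 0xac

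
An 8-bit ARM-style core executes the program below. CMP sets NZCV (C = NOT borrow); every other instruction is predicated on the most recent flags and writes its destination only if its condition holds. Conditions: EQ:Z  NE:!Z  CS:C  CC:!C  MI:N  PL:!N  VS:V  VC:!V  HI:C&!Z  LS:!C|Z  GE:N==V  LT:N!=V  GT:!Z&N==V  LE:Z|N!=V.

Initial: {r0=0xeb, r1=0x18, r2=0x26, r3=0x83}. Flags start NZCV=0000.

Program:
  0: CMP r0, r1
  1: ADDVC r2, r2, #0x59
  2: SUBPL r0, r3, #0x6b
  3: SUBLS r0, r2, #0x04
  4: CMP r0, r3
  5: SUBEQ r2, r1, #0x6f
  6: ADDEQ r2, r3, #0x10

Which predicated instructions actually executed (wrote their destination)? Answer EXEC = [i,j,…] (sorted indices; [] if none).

[0] flags=1010 → (cmp)
[1] flags=1010 VC?T → r2=0x7f
[2] flags=1010 PL?F → skip
[3] flags=1010 LS?F → skip
[4] flags=0010 → (cmp)
[5] flags=0010 EQ?F → skip
[6] flags=0010 EQ?F → skip

EXEC = [1]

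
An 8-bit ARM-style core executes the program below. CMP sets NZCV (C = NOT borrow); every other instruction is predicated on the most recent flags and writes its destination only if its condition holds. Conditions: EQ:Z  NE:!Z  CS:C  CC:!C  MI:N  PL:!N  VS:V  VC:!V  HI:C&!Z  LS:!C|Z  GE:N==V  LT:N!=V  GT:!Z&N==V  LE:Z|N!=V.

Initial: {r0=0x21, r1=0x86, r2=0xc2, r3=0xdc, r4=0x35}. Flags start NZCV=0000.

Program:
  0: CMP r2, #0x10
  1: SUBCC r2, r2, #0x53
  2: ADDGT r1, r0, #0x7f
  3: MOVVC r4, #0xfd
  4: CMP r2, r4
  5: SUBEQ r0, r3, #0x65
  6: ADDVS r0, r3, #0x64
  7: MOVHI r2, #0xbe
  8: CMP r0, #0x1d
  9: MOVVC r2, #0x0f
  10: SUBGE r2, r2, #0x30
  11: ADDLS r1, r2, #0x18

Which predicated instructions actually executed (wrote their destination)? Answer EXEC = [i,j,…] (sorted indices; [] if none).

EXEC = [3,9,10]

[0] flags=1010 → (cmp)
[1] flags=1010 CC?F → skip
[2] flags=1010 GT?F → skip
[3] flags=1010 VC?T → r4=0xfd
[4] flags=1000 → (cmp)
[5] flags=1000 EQ?F → skip
[6] flags=1000 VS?F → skip
[7] flags=1000 HI?F → skip
[8] flags=0010 → (cmp)
[9] flags=0010 VC?T → r2=0x0f
[10] flags=0010 GE?T → r2=0xdf
[11] flags=0010 LS?F → skip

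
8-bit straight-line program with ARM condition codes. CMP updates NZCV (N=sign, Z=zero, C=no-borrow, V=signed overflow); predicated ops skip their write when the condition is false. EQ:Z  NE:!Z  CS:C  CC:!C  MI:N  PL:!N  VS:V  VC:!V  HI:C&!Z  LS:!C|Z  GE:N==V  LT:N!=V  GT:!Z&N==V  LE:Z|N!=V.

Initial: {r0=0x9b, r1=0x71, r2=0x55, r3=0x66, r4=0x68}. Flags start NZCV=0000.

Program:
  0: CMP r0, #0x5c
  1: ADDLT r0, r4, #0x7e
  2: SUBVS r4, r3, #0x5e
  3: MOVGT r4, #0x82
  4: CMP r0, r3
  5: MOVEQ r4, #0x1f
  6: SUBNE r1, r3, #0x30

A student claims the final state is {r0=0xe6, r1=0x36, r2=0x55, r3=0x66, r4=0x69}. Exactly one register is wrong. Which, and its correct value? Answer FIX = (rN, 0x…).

FIX = (r4, 0x08)

[0] flags=0011 → (cmp)
[1] flags=0011 LT?T → r0=0xe6
[2] flags=0011 VS?T → r4=0x08
[3] flags=0011 GT?F → skip
[4] flags=1010 → (cmp)
[5] flags=1010 EQ?F → skip
[6] flags=1010 NE?T → r1=0x36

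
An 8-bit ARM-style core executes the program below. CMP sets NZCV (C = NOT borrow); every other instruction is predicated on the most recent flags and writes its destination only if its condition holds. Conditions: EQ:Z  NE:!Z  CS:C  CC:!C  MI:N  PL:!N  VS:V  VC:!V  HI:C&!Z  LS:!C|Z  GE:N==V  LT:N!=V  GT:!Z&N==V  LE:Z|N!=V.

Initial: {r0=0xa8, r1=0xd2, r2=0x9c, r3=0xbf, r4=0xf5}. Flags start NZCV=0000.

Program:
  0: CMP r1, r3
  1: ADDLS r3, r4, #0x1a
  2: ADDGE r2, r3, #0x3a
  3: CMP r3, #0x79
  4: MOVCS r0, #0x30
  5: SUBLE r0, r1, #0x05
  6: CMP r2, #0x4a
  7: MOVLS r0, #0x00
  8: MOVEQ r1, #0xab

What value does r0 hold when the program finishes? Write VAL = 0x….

VAL = 0xcd

[0] flags=0010 → (cmp)
[1] flags=0010 LS?F → skip
[2] flags=0010 GE?T → r2=0xf9
[3] flags=0011 → (cmp)
[4] flags=0011 CS?T → r0=0x30
[5] flags=0011 LE?T → r0=0xcd
[6] flags=1010 → (cmp)
[7] flags=1010 LS?F → skip
[8] flags=1010 EQ?F → skip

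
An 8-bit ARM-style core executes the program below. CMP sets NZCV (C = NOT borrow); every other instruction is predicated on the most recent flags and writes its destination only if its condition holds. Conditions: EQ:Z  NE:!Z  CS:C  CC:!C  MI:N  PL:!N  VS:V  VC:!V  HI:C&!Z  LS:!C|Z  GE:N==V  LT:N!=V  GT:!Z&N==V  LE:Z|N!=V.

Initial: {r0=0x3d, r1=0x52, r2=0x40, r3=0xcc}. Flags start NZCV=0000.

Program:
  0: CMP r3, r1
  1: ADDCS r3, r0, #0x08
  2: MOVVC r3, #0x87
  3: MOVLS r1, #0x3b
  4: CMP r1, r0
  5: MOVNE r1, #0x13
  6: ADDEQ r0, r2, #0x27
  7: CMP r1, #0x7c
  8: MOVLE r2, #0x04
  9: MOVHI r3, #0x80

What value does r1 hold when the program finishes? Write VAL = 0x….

[0] flags=0011 → (cmp)
[1] flags=0011 CS?T → r3=0x45
[2] flags=0011 VC?F → skip
[3] flags=0011 LS?F → skip
[4] flags=0010 → (cmp)
[5] flags=0010 NE?T → r1=0x13
[6] flags=0010 EQ?F → skip
[7] flags=1000 → (cmp)
[8] flags=1000 LE?T → r2=0x04
[9] flags=1000 HI?F → skip

VAL = 0x13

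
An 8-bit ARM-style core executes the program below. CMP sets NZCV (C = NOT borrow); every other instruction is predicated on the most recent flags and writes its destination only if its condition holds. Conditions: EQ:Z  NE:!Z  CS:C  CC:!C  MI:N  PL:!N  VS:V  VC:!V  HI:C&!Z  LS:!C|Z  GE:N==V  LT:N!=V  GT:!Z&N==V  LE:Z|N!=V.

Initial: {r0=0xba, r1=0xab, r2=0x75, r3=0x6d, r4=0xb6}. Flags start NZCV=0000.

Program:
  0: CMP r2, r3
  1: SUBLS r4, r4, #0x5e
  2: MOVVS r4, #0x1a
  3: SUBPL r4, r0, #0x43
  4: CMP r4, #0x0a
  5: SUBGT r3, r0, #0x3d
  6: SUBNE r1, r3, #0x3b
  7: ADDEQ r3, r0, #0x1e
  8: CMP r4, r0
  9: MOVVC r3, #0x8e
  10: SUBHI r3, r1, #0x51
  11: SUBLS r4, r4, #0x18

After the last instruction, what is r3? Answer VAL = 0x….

VAL = 0x7d

0: ✓ CMP  NZCV=0010
1: · SUBLS
2: · MOVVS
3: ✓ SUBPL  r4←0x77
4: ✓ CMP  NZCV=0010
5: ✓ SUBGT  r3←0x7d
6: ✓ SUBNE  r1←0x42
7: · ADDEQ
8: ✓ CMP  NZCV=1001
9: · MOVVC
10: · SUBHI
11: ✓ SUBLS  r4←0x5f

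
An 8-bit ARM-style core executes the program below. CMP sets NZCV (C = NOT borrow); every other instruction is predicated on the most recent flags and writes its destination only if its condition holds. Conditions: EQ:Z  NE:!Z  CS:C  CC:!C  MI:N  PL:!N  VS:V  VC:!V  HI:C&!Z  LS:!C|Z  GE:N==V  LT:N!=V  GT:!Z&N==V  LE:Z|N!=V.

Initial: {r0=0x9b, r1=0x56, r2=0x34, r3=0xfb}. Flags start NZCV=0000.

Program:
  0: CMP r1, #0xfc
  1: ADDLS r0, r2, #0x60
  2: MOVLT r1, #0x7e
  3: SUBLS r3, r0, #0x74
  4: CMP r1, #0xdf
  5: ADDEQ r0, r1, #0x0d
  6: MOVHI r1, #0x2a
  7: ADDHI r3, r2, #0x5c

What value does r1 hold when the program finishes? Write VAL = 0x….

0: ✓ CMP  NZCV=0000
1: ✓ ADDLS  r0←0x94
2: · MOVLT
3: ✓ SUBLS  r3←0x20
4: ✓ CMP  NZCV=0000
5: · ADDEQ
6: · MOVHI
7: · ADDHI

VAL = 0x56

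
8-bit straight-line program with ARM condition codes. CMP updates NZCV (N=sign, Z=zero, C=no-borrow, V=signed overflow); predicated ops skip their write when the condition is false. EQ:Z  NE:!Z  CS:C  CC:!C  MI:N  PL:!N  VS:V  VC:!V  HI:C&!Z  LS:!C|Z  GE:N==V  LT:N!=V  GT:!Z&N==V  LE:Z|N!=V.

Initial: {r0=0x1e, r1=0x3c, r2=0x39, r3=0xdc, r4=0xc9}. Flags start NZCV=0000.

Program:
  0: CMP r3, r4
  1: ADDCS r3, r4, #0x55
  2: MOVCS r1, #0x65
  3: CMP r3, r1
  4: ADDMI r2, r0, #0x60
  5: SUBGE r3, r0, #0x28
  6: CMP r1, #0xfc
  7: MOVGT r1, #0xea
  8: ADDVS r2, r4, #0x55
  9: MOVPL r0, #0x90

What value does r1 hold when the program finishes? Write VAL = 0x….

0: ✓ CMP  NZCV=0010
1: ✓ ADDCS  r3←0x1e
2: ✓ MOVCS  r1←0x65
3: ✓ CMP  NZCV=1000
4: ✓ ADDMI  r2←0x7e
5: · SUBGE
6: ✓ CMP  NZCV=0000
7: ✓ MOVGT  r1←0xea
8: · ADDVS
9: ✓ MOVPL  r0←0x90

VAL = 0xea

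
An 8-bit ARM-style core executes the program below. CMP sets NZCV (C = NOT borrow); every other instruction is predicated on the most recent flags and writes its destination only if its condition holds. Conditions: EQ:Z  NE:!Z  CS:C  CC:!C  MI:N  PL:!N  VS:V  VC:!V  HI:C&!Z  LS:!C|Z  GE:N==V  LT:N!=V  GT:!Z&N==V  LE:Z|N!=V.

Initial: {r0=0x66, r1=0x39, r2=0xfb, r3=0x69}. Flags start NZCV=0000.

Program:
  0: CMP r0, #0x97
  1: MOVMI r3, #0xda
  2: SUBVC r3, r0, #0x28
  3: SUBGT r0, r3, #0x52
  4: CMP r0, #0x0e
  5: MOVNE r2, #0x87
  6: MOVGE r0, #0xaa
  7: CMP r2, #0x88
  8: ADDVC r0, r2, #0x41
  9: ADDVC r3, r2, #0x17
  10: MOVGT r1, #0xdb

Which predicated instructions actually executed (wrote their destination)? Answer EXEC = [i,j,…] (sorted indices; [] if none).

EXEC = [1,3,5,8,9]

[0] flags=1001 → (cmp)
[1] flags=1001 MI?T → r3=0xda
[2] flags=1001 VC?F → skip
[3] flags=1001 GT?T → r0=0x88
[4] flags=0011 → (cmp)
[5] flags=0011 NE?T → r2=0x87
[6] flags=0011 GE?F → skip
[7] flags=1000 → (cmp)
[8] flags=1000 VC?T → r0=0xc8
[9] flags=1000 VC?T → r3=0x9e
[10] flags=1000 GT?F → skip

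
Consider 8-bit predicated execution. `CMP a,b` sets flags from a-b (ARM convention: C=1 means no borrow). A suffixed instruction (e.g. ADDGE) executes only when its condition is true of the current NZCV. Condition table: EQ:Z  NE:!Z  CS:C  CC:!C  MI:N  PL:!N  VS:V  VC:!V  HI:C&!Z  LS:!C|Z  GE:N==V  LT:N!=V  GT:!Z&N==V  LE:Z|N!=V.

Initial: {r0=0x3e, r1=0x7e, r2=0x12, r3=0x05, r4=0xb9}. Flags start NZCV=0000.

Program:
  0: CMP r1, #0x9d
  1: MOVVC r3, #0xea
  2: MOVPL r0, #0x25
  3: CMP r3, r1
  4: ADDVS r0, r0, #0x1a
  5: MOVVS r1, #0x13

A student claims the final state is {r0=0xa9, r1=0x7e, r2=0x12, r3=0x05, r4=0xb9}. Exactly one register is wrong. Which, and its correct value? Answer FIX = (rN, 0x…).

0: ✓ CMP  NZCV=1001
1: · MOVVC
2: · MOVPL
3: ✓ CMP  NZCV=1000
4: · ADDVS
5: · MOVVS

FIX = (r0, 0x3e)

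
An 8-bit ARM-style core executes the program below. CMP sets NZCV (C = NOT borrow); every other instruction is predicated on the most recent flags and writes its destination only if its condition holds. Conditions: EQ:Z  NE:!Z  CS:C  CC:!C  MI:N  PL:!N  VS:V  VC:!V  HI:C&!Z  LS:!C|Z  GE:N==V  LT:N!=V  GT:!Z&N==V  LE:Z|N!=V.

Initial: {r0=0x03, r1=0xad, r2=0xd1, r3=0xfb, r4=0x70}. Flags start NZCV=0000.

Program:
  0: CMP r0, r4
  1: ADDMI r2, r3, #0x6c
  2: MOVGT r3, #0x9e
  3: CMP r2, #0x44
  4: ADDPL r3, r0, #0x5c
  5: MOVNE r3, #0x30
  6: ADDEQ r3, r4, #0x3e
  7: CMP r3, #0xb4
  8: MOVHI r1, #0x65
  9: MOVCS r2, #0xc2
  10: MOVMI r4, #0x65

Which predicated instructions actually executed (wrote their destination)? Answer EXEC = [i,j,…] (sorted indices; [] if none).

0: ✓ CMP  NZCV=1000
1: ✓ ADDMI  r2←0x67
2: · MOVGT
3: ✓ CMP  NZCV=0010
4: ✓ ADDPL  r3←0x5f
5: ✓ MOVNE  r3←0x30
6: · ADDEQ
7: ✓ CMP  NZCV=0000
8: · MOVHI
9: · MOVCS
10: · MOVMI

EXEC = [1,4,5]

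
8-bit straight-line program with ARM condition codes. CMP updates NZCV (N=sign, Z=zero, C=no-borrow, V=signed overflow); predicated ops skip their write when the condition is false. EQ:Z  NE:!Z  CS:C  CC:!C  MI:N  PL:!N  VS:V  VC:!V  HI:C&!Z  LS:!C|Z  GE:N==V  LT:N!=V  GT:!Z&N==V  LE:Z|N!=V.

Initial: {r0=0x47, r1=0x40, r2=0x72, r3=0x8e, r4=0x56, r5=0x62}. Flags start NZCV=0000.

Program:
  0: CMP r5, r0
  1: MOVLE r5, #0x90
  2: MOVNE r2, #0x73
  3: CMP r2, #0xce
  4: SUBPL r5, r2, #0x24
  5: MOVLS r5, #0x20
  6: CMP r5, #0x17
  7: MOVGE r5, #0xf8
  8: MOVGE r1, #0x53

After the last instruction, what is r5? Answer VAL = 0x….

[0] flags=0010 → (cmp)
[1] flags=0010 LE?F → skip
[2] flags=0010 NE?T → r2=0x73
[3] flags=1001 → (cmp)
[4] flags=1001 PL?F → skip
[5] flags=1001 LS?T → r5=0x20
[6] flags=0010 → (cmp)
[7] flags=0010 GE?T → r5=0xf8
[8] flags=0010 GE?T → r1=0x53

VAL = 0xf8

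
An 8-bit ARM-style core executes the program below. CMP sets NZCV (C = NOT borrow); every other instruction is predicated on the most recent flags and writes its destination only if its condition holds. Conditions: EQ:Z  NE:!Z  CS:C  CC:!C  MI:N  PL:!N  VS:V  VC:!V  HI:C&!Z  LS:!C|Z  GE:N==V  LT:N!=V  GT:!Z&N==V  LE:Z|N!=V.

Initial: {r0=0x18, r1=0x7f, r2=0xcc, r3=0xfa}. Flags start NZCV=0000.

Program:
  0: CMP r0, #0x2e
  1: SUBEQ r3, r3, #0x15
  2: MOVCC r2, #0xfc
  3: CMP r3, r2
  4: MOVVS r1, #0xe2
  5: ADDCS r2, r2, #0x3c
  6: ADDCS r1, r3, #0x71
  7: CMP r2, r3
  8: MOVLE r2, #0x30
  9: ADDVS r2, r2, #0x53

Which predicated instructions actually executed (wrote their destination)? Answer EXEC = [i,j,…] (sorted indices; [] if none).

[0] flags=1000 → (cmp)
[1] flags=1000 EQ?F → skip
[2] flags=1000 CC?T → r2=0xfc
[3] flags=1000 → (cmp)
[4] flags=1000 VS?F → skip
[5] flags=1000 CS?F → skip
[6] flags=1000 CS?F → skip
[7] flags=0010 → (cmp)
[8] flags=0010 LE?F → skip
[9] flags=0010 VS?F → skip

EXEC = [2]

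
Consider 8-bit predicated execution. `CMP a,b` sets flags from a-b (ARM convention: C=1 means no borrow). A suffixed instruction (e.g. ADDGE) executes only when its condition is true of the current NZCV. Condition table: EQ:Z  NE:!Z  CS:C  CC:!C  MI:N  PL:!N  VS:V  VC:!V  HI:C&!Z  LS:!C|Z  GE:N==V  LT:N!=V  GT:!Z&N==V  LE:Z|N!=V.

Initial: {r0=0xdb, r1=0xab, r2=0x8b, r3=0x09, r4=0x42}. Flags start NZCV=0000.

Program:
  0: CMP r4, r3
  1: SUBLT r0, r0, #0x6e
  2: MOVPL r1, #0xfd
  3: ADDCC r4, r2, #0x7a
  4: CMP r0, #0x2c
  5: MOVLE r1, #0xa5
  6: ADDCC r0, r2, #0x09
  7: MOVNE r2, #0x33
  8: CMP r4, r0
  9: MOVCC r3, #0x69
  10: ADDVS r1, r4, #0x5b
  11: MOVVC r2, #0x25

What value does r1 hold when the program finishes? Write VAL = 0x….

[0] flags=0010 → (cmp)
[1] flags=0010 LT?F → skip
[2] flags=0010 PL?T → r1=0xfd
[3] flags=0010 CC?F → skip
[4] flags=1010 → (cmp)
[5] flags=1010 LE?T → r1=0xa5
[6] flags=1010 CC?F → skip
[7] flags=1010 NE?T → r2=0x33
[8] flags=0000 → (cmp)
[9] flags=0000 CC?T → r3=0x69
[10] flags=0000 VS?F → skip
[11] flags=0000 VC?T → r2=0x25

VAL = 0xa5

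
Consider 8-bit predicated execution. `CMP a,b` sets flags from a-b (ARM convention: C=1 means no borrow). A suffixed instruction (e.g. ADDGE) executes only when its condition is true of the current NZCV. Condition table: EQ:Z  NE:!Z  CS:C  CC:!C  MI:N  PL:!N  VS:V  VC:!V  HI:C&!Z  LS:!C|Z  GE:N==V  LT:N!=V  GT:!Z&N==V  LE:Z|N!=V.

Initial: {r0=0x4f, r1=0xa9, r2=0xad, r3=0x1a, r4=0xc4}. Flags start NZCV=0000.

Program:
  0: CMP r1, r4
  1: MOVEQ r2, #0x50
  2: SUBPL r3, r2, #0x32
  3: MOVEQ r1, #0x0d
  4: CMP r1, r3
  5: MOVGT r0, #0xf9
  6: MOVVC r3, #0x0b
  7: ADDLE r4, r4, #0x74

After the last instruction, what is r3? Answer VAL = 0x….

[0] flags=1000 → (cmp)
[1] flags=1000 EQ?F → skip
[2] flags=1000 PL?F → skip
[3] flags=1000 EQ?F → skip
[4] flags=1010 → (cmp)
[5] flags=1010 GT?F → skip
[6] flags=1010 VC?T → r3=0x0b
[7] flags=1010 LE?T → r4=0x38

VAL = 0x0b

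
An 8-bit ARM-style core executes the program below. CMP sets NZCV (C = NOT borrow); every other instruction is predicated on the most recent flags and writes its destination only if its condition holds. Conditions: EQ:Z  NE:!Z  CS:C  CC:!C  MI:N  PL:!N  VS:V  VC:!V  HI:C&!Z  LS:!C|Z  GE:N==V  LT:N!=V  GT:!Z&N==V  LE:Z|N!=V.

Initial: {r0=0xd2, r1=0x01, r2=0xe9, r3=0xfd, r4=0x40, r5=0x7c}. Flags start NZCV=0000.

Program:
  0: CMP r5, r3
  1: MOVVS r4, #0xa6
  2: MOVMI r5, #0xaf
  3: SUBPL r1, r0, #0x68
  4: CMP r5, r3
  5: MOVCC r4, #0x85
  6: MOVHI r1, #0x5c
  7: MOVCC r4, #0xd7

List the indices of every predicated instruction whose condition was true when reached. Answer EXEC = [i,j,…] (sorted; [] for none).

EXEC = [3,5,7]

[0] flags=0000 → (cmp)
[1] flags=0000 VS?F → skip
[2] flags=0000 MI?F → skip
[3] flags=0000 PL?T → r1=0x6a
[4] flags=0000 → (cmp)
[5] flags=0000 CC?T → r4=0x85
[6] flags=0000 HI?F → skip
[7] flags=0000 CC?T → r4=0xd7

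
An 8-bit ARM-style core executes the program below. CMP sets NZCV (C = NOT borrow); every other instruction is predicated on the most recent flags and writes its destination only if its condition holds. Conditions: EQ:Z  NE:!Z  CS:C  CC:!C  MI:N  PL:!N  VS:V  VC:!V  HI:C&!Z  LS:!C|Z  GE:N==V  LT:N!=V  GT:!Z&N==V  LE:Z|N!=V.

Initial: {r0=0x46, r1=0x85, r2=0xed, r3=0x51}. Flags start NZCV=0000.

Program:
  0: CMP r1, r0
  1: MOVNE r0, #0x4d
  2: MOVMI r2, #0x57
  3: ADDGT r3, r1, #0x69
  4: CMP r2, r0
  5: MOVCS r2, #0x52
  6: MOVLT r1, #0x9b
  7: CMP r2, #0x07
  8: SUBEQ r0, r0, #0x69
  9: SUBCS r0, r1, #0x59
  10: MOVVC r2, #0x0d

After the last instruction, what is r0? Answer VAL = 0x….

VAL = 0x42

0: ✓ CMP  NZCV=0011
1: ✓ MOVNE  r0←0x4d
2: · MOVMI
3: · ADDGT
4: ✓ CMP  NZCV=1010
5: ✓ MOVCS  r2←0x52
6: ✓ MOVLT  r1←0x9b
7: ✓ CMP  NZCV=0010
8: · SUBEQ
9: ✓ SUBCS  r0←0x42
10: ✓ MOVVC  r2←0x0d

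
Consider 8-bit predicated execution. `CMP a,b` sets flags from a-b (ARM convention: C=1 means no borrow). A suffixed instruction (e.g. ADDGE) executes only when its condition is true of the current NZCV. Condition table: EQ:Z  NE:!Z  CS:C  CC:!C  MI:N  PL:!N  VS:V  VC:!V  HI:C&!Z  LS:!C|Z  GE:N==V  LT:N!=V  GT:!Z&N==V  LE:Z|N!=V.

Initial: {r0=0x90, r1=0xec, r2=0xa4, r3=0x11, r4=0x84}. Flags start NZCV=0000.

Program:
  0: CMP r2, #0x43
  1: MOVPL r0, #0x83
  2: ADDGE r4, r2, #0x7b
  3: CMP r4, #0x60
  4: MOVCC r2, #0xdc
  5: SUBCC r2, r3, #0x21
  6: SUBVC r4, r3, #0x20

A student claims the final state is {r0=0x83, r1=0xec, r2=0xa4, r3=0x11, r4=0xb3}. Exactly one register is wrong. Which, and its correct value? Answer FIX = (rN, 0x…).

FIX = (r4, 0x84)

0: ✓ CMP  NZCV=0011
1: ✓ MOVPL  r0←0x83
2: · ADDGE
3: ✓ CMP  NZCV=0011
4: · MOVCC
5: · SUBCC
6: · SUBVC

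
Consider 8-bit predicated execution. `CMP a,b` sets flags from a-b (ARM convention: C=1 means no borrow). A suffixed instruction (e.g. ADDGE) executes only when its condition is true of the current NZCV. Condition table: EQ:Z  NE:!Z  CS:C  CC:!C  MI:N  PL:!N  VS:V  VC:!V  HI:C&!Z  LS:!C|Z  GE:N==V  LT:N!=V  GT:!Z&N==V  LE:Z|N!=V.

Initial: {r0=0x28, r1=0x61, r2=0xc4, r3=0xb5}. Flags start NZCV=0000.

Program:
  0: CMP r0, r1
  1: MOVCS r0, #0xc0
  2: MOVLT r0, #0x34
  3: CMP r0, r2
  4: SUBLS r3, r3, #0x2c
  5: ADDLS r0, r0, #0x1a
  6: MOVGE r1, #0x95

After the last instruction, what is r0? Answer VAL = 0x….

VAL = 0x4e

0: ✓ CMP  NZCV=1000
1: · MOVCS
2: ✓ MOVLT  r0←0x34
3: ✓ CMP  NZCV=0000
4: ✓ SUBLS  r3←0x89
5: ✓ ADDLS  r0←0x4e
6: ✓ MOVGE  r1←0x95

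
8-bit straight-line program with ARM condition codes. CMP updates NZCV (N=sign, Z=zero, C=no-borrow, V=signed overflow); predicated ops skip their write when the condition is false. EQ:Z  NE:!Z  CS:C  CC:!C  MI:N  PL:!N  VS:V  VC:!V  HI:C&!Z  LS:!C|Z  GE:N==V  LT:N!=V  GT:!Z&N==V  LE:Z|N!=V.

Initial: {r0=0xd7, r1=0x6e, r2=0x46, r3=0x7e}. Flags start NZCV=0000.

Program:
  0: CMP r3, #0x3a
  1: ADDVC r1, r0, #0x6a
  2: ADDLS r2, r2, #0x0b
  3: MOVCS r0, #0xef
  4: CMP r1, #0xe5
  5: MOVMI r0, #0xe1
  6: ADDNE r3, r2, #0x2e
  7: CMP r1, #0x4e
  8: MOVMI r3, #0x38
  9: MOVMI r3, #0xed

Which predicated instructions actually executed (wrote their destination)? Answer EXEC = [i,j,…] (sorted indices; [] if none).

0: ✓ CMP  NZCV=0010
1: ✓ ADDVC  r1←0x41
2: · ADDLS
3: ✓ MOVCS  r0←0xef
4: ✓ CMP  NZCV=0000
5: · MOVMI
6: ✓ ADDNE  r3←0x74
7: ✓ CMP  NZCV=1000
8: ✓ MOVMI  r3←0x38
9: ✓ MOVMI  r3←0xed

EXEC = [1,3,6,8,9]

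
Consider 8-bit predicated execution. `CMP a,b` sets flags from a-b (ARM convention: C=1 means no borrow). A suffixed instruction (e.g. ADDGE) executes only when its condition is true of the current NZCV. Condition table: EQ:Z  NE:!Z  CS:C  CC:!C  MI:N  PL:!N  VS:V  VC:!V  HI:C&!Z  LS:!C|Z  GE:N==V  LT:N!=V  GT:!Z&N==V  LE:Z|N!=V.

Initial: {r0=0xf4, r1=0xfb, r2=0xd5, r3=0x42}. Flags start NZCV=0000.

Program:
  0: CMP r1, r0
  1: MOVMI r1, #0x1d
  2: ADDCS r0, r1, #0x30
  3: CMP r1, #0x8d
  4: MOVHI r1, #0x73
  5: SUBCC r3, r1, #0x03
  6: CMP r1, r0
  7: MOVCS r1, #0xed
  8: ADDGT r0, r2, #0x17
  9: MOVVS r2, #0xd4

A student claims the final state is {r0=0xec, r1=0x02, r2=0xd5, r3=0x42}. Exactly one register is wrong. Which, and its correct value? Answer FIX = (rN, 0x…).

0: ✓ CMP  NZCV=0010
1: · MOVMI
2: ✓ ADDCS  r0←0x2b
3: ✓ CMP  NZCV=0010
4: ✓ MOVHI  r1←0x73
5: · SUBCC
6: ✓ CMP  NZCV=0010
7: ✓ MOVCS  r1←0xed
8: ✓ ADDGT  r0←0xec
9: · MOVVS

FIX = (r1, 0xed)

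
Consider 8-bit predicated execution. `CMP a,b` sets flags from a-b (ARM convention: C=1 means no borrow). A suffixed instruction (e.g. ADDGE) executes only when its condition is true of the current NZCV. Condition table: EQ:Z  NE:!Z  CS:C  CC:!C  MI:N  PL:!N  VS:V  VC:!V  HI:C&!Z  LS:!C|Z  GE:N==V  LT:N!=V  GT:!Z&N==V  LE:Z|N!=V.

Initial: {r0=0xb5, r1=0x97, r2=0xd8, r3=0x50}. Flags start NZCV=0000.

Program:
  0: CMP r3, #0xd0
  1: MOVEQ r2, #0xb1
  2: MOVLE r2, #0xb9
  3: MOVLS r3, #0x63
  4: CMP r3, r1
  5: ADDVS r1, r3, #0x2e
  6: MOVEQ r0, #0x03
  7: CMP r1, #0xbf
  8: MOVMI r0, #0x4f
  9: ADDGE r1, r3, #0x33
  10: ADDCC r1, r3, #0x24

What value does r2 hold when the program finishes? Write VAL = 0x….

VAL = 0xd8

0: ✓ CMP  NZCV=1001
1: · MOVEQ
2: · MOVLE
3: ✓ MOVLS  r3←0x63
4: ✓ CMP  NZCV=1001
5: ✓ ADDVS  r1←0x91
6: · MOVEQ
7: ✓ CMP  NZCV=1000
8: ✓ MOVMI  r0←0x4f
9: · ADDGE
10: ✓ ADDCC  r1←0x87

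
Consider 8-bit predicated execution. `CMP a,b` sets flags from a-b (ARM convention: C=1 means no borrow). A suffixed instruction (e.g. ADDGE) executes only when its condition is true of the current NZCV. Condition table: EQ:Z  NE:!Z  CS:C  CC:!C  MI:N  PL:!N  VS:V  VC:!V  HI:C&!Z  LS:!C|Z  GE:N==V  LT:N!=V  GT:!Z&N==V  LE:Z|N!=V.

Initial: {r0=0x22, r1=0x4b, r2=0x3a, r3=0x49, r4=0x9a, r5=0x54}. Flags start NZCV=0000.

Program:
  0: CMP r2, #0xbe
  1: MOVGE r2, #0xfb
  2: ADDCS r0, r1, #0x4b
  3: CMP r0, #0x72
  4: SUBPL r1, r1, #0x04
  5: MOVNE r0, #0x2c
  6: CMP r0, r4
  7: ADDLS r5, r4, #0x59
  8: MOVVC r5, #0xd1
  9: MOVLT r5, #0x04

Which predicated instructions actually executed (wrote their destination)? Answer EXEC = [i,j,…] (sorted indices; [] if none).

[0] flags=0000 → (cmp)
[1] flags=0000 GE?T → r2=0xfb
[2] flags=0000 CS?F → skip
[3] flags=1000 → (cmp)
[4] flags=1000 PL?F → skip
[5] flags=1000 NE?T → r0=0x2c
[6] flags=1001 → (cmp)
[7] flags=1001 LS?T → r5=0xf3
[8] flags=1001 VC?F → skip
[9] flags=1001 LT?F → skip

EXEC = [1,5,7]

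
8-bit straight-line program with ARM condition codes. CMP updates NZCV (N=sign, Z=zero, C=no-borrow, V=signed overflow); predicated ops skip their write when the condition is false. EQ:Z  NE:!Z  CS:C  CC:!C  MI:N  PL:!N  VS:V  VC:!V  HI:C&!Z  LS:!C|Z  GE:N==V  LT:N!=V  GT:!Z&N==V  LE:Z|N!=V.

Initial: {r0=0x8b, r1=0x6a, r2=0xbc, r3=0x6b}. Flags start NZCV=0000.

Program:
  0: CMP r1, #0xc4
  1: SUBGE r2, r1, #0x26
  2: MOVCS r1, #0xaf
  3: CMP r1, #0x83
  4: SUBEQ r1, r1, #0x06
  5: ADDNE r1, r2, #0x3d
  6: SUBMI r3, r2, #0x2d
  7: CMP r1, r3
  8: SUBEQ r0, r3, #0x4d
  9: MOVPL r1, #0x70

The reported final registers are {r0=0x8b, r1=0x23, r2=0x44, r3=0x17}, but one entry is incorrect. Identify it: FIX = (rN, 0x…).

0: ✓ CMP  NZCV=1001
1: ✓ SUBGE  r2←0x44
2: · MOVCS
3: ✓ CMP  NZCV=1001
4: · SUBEQ
5: ✓ ADDNE  r1←0x81
6: ✓ SUBMI  r3←0x17
7: ✓ CMP  NZCV=0011
8: · SUBEQ
9: ✓ MOVPL  r1←0x70

FIX = (r1, 0x70)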